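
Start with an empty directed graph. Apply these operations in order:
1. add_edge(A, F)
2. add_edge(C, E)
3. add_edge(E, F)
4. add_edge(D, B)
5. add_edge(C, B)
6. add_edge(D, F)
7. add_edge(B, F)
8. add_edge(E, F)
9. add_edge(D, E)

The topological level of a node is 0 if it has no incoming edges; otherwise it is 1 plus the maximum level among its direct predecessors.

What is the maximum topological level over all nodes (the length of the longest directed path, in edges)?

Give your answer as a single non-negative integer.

Op 1: add_edge(A, F). Edges now: 1
Op 2: add_edge(C, E). Edges now: 2
Op 3: add_edge(E, F). Edges now: 3
Op 4: add_edge(D, B). Edges now: 4
Op 5: add_edge(C, B). Edges now: 5
Op 6: add_edge(D, F). Edges now: 6
Op 7: add_edge(B, F). Edges now: 7
Op 8: add_edge(E, F) (duplicate, no change). Edges now: 7
Op 9: add_edge(D, E). Edges now: 8
Compute levels (Kahn BFS):
  sources (in-degree 0): A, C, D
  process A: level=0
    A->F: in-degree(F)=3, level(F)>=1
  process C: level=0
    C->B: in-degree(B)=1, level(B)>=1
    C->E: in-degree(E)=1, level(E)>=1
  process D: level=0
    D->B: in-degree(B)=0, level(B)=1, enqueue
    D->E: in-degree(E)=0, level(E)=1, enqueue
    D->F: in-degree(F)=2, level(F)>=1
  process B: level=1
    B->F: in-degree(F)=1, level(F)>=2
  process E: level=1
    E->F: in-degree(F)=0, level(F)=2, enqueue
  process F: level=2
All levels: A:0, B:1, C:0, D:0, E:1, F:2
max level = 2

Answer: 2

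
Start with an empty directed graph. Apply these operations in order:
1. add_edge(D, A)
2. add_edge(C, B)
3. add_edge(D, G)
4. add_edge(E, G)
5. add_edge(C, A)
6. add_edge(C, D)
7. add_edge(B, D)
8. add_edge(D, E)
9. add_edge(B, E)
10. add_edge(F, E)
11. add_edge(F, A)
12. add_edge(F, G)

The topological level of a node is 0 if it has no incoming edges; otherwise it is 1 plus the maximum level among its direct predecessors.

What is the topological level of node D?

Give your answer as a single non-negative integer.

Op 1: add_edge(D, A). Edges now: 1
Op 2: add_edge(C, B). Edges now: 2
Op 3: add_edge(D, G). Edges now: 3
Op 4: add_edge(E, G). Edges now: 4
Op 5: add_edge(C, A). Edges now: 5
Op 6: add_edge(C, D). Edges now: 6
Op 7: add_edge(B, D). Edges now: 7
Op 8: add_edge(D, E). Edges now: 8
Op 9: add_edge(B, E). Edges now: 9
Op 10: add_edge(F, E). Edges now: 10
Op 11: add_edge(F, A). Edges now: 11
Op 12: add_edge(F, G). Edges now: 12
Compute levels (Kahn BFS):
  sources (in-degree 0): C, F
  process C: level=0
    C->A: in-degree(A)=2, level(A)>=1
    C->B: in-degree(B)=0, level(B)=1, enqueue
    C->D: in-degree(D)=1, level(D)>=1
  process F: level=0
    F->A: in-degree(A)=1, level(A)>=1
    F->E: in-degree(E)=2, level(E)>=1
    F->G: in-degree(G)=2, level(G)>=1
  process B: level=1
    B->D: in-degree(D)=0, level(D)=2, enqueue
    B->E: in-degree(E)=1, level(E)>=2
  process D: level=2
    D->A: in-degree(A)=0, level(A)=3, enqueue
    D->E: in-degree(E)=0, level(E)=3, enqueue
    D->G: in-degree(G)=1, level(G)>=3
  process A: level=3
  process E: level=3
    E->G: in-degree(G)=0, level(G)=4, enqueue
  process G: level=4
All levels: A:3, B:1, C:0, D:2, E:3, F:0, G:4
level(D) = 2

Answer: 2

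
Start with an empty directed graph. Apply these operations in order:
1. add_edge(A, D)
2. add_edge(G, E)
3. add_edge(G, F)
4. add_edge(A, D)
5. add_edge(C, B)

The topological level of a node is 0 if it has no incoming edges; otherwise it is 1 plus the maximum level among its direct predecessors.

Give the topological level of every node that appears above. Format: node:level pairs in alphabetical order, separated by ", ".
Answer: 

Answer: A:0, B:1, C:0, D:1, E:1, F:1, G:0

Derivation:
Op 1: add_edge(A, D). Edges now: 1
Op 2: add_edge(G, E). Edges now: 2
Op 3: add_edge(G, F). Edges now: 3
Op 4: add_edge(A, D) (duplicate, no change). Edges now: 3
Op 5: add_edge(C, B). Edges now: 4
Compute levels (Kahn BFS):
  sources (in-degree 0): A, C, G
  process A: level=0
    A->D: in-degree(D)=0, level(D)=1, enqueue
  process C: level=0
    C->B: in-degree(B)=0, level(B)=1, enqueue
  process G: level=0
    G->E: in-degree(E)=0, level(E)=1, enqueue
    G->F: in-degree(F)=0, level(F)=1, enqueue
  process D: level=1
  process B: level=1
  process E: level=1
  process F: level=1
All levels: A:0, B:1, C:0, D:1, E:1, F:1, G:0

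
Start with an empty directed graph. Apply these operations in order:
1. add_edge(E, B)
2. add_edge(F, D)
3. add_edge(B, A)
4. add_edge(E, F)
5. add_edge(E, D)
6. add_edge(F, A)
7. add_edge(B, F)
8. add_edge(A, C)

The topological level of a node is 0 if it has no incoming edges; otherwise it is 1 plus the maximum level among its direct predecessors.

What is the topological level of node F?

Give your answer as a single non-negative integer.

Answer: 2

Derivation:
Op 1: add_edge(E, B). Edges now: 1
Op 2: add_edge(F, D). Edges now: 2
Op 3: add_edge(B, A). Edges now: 3
Op 4: add_edge(E, F). Edges now: 4
Op 5: add_edge(E, D). Edges now: 5
Op 6: add_edge(F, A). Edges now: 6
Op 7: add_edge(B, F). Edges now: 7
Op 8: add_edge(A, C). Edges now: 8
Compute levels (Kahn BFS):
  sources (in-degree 0): E
  process E: level=0
    E->B: in-degree(B)=0, level(B)=1, enqueue
    E->D: in-degree(D)=1, level(D)>=1
    E->F: in-degree(F)=1, level(F)>=1
  process B: level=1
    B->A: in-degree(A)=1, level(A)>=2
    B->F: in-degree(F)=0, level(F)=2, enqueue
  process F: level=2
    F->A: in-degree(A)=0, level(A)=3, enqueue
    F->D: in-degree(D)=0, level(D)=3, enqueue
  process A: level=3
    A->C: in-degree(C)=0, level(C)=4, enqueue
  process D: level=3
  process C: level=4
All levels: A:3, B:1, C:4, D:3, E:0, F:2
level(F) = 2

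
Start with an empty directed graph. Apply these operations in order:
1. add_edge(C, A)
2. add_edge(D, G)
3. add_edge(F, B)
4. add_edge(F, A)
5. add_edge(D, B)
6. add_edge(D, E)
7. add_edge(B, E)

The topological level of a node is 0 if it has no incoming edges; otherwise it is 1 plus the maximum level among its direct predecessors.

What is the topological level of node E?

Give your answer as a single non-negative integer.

Op 1: add_edge(C, A). Edges now: 1
Op 2: add_edge(D, G). Edges now: 2
Op 3: add_edge(F, B). Edges now: 3
Op 4: add_edge(F, A). Edges now: 4
Op 5: add_edge(D, B). Edges now: 5
Op 6: add_edge(D, E). Edges now: 6
Op 7: add_edge(B, E). Edges now: 7
Compute levels (Kahn BFS):
  sources (in-degree 0): C, D, F
  process C: level=0
    C->A: in-degree(A)=1, level(A)>=1
  process D: level=0
    D->B: in-degree(B)=1, level(B)>=1
    D->E: in-degree(E)=1, level(E)>=1
    D->G: in-degree(G)=0, level(G)=1, enqueue
  process F: level=0
    F->A: in-degree(A)=0, level(A)=1, enqueue
    F->B: in-degree(B)=0, level(B)=1, enqueue
  process G: level=1
  process A: level=1
  process B: level=1
    B->E: in-degree(E)=0, level(E)=2, enqueue
  process E: level=2
All levels: A:1, B:1, C:0, D:0, E:2, F:0, G:1
level(E) = 2

Answer: 2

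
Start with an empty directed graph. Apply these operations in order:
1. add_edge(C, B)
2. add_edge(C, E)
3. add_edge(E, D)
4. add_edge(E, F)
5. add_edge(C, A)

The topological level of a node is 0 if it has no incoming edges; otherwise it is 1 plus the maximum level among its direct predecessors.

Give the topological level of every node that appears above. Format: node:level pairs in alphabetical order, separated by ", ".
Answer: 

Answer: A:1, B:1, C:0, D:2, E:1, F:2

Derivation:
Op 1: add_edge(C, B). Edges now: 1
Op 2: add_edge(C, E). Edges now: 2
Op 3: add_edge(E, D). Edges now: 3
Op 4: add_edge(E, F). Edges now: 4
Op 5: add_edge(C, A). Edges now: 5
Compute levels (Kahn BFS):
  sources (in-degree 0): C
  process C: level=0
    C->A: in-degree(A)=0, level(A)=1, enqueue
    C->B: in-degree(B)=0, level(B)=1, enqueue
    C->E: in-degree(E)=0, level(E)=1, enqueue
  process A: level=1
  process B: level=1
  process E: level=1
    E->D: in-degree(D)=0, level(D)=2, enqueue
    E->F: in-degree(F)=0, level(F)=2, enqueue
  process D: level=2
  process F: level=2
All levels: A:1, B:1, C:0, D:2, E:1, F:2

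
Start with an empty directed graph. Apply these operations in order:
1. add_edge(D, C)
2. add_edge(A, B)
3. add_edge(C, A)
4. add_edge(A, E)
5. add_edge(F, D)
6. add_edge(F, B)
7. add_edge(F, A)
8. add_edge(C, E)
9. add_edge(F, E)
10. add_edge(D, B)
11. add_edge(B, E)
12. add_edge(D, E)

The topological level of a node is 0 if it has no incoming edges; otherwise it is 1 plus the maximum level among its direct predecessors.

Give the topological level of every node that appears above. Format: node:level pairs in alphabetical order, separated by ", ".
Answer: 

Op 1: add_edge(D, C). Edges now: 1
Op 2: add_edge(A, B). Edges now: 2
Op 3: add_edge(C, A). Edges now: 3
Op 4: add_edge(A, E). Edges now: 4
Op 5: add_edge(F, D). Edges now: 5
Op 6: add_edge(F, B). Edges now: 6
Op 7: add_edge(F, A). Edges now: 7
Op 8: add_edge(C, E). Edges now: 8
Op 9: add_edge(F, E). Edges now: 9
Op 10: add_edge(D, B). Edges now: 10
Op 11: add_edge(B, E). Edges now: 11
Op 12: add_edge(D, E). Edges now: 12
Compute levels (Kahn BFS):
  sources (in-degree 0): F
  process F: level=0
    F->A: in-degree(A)=1, level(A)>=1
    F->B: in-degree(B)=2, level(B)>=1
    F->D: in-degree(D)=0, level(D)=1, enqueue
    F->E: in-degree(E)=4, level(E)>=1
  process D: level=1
    D->B: in-degree(B)=1, level(B)>=2
    D->C: in-degree(C)=0, level(C)=2, enqueue
    D->E: in-degree(E)=3, level(E)>=2
  process C: level=2
    C->A: in-degree(A)=0, level(A)=3, enqueue
    C->E: in-degree(E)=2, level(E)>=3
  process A: level=3
    A->B: in-degree(B)=0, level(B)=4, enqueue
    A->E: in-degree(E)=1, level(E)>=4
  process B: level=4
    B->E: in-degree(E)=0, level(E)=5, enqueue
  process E: level=5
All levels: A:3, B:4, C:2, D:1, E:5, F:0

Answer: A:3, B:4, C:2, D:1, E:5, F:0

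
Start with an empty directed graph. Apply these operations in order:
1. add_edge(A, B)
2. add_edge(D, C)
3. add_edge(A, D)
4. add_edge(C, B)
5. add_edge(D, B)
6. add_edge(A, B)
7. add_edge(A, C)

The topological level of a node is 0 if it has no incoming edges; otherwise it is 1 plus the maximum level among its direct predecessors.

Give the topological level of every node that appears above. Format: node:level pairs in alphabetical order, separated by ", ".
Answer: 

Answer: A:0, B:3, C:2, D:1

Derivation:
Op 1: add_edge(A, B). Edges now: 1
Op 2: add_edge(D, C). Edges now: 2
Op 3: add_edge(A, D). Edges now: 3
Op 4: add_edge(C, B). Edges now: 4
Op 5: add_edge(D, B). Edges now: 5
Op 6: add_edge(A, B) (duplicate, no change). Edges now: 5
Op 7: add_edge(A, C). Edges now: 6
Compute levels (Kahn BFS):
  sources (in-degree 0): A
  process A: level=0
    A->B: in-degree(B)=2, level(B)>=1
    A->C: in-degree(C)=1, level(C)>=1
    A->D: in-degree(D)=0, level(D)=1, enqueue
  process D: level=1
    D->B: in-degree(B)=1, level(B)>=2
    D->C: in-degree(C)=0, level(C)=2, enqueue
  process C: level=2
    C->B: in-degree(B)=0, level(B)=3, enqueue
  process B: level=3
All levels: A:0, B:3, C:2, D:1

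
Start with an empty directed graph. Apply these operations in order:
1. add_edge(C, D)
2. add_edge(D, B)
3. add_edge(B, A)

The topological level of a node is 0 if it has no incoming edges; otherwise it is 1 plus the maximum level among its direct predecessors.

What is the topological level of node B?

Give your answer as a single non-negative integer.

Op 1: add_edge(C, D). Edges now: 1
Op 2: add_edge(D, B). Edges now: 2
Op 3: add_edge(B, A). Edges now: 3
Compute levels (Kahn BFS):
  sources (in-degree 0): C
  process C: level=0
    C->D: in-degree(D)=0, level(D)=1, enqueue
  process D: level=1
    D->B: in-degree(B)=0, level(B)=2, enqueue
  process B: level=2
    B->A: in-degree(A)=0, level(A)=3, enqueue
  process A: level=3
All levels: A:3, B:2, C:0, D:1
level(B) = 2

Answer: 2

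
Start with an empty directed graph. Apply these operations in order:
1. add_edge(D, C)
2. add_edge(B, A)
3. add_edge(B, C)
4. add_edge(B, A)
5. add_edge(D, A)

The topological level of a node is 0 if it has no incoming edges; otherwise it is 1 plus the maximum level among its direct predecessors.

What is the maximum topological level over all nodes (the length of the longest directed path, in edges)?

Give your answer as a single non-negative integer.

Answer: 1

Derivation:
Op 1: add_edge(D, C). Edges now: 1
Op 2: add_edge(B, A). Edges now: 2
Op 3: add_edge(B, C). Edges now: 3
Op 4: add_edge(B, A) (duplicate, no change). Edges now: 3
Op 5: add_edge(D, A). Edges now: 4
Compute levels (Kahn BFS):
  sources (in-degree 0): B, D
  process B: level=0
    B->A: in-degree(A)=1, level(A)>=1
    B->C: in-degree(C)=1, level(C)>=1
  process D: level=0
    D->A: in-degree(A)=0, level(A)=1, enqueue
    D->C: in-degree(C)=0, level(C)=1, enqueue
  process A: level=1
  process C: level=1
All levels: A:1, B:0, C:1, D:0
max level = 1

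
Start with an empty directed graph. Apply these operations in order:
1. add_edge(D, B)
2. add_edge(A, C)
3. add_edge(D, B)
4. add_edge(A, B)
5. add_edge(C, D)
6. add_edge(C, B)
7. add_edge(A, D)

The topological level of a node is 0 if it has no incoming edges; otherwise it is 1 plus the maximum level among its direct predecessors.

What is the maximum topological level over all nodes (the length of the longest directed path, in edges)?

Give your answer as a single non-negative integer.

Op 1: add_edge(D, B). Edges now: 1
Op 2: add_edge(A, C). Edges now: 2
Op 3: add_edge(D, B) (duplicate, no change). Edges now: 2
Op 4: add_edge(A, B). Edges now: 3
Op 5: add_edge(C, D). Edges now: 4
Op 6: add_edge(C, B). Edges now: 5
Op 7: add_edge(A, D). Edges now: 6
Compute levels (Kahn BFS):
  sources (in-degree 0): A
  process A: level=0
    A->B: in-degree(B)=2, level(B)>=1
    A->C: in-degree(C)=0, level(C)=1, enqueue
    A->D: in-degree(D)=1, level(D)>=1
  process C: level=1
    C->B: in-degree(B)=1, level(B)>=2
    C->D: in-degree(D)=0, level(D)=2, enqueue
  process D: level=2
    D->B: in-degree(B)=0, level(B)=3, enqueue
  process B: level=3
All levels: A:0, B:3, C:1, D:2
max level = 3

Answer: 3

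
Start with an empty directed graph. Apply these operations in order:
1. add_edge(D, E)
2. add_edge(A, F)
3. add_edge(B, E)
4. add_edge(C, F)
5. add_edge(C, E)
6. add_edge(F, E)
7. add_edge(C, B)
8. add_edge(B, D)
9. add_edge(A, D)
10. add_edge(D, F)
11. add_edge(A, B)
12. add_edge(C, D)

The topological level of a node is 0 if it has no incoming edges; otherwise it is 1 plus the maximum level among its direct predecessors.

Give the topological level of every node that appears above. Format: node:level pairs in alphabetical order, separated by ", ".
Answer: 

Answer: A:0, B:1, C:0, D:2, E:4, F:3

Derivation:
Op 1: add_edge(D, E). Edges now: 1
Op 2: add_edge(A, F). Edges now: 2
Op 3: add_edge(B, E). Edges now: 3
Op 4: add_edge(C, F). Edges now: 4
Op 5: add_edge(C, E). Edges now: 5
Op 6: add_edge(F, E). Edges now: 6
Op 7: add_edge(C, B). Edges now: 7
Op 8: add_edge(B, D). Edges now: 8
Op 9: add_edge(A, D). Edges now: 9
Op 10: add_edge(D, F). Edges now: 10
Op 11: add_edge(A, B). Edges now: 11
Op 12: add_edge(C, D). Edges now: 12
Compute levels (Kahn BFS):
  sources (in-degree 0): A, C
  process A: level=0
    A->B: in-degree(B)=1, level(B)>=1
    A->D: in-degree(D)=2, level(D)>=1
    A->F: in-degree(F)=2, level(F)>=1
  process C: level=0
    C->B: in-degree(B)=0, level(B)=1, enqueue
    C->D: in-degree(D)=1, level(D)>=1
    C->E: in-degree(E)=3, level(E)>=1
    C->F: in-degree(F)=1, level(F)>=1
  process B: level=1
    B->D: in-degree(D)=0, level(D)=2, enqueue
    B->E: in-degree(E)=2, level(E)>=2
  process D: level=2
    D->E: in-degree(E)=1, level(E)>=3
    D->F: in-degree(F)=0, level(F)=3, enqueue
  process F: level=3
    F->E: in-degree(E)=0, level(E)=4, enqueue
  process E: level=4
All levels: A:0, B:1, C:0, D:2, E:4, F:3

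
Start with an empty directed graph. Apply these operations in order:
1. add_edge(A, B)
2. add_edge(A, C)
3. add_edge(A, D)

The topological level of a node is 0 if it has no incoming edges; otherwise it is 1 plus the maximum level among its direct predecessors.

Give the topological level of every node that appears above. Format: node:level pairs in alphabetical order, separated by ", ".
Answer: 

Answer: A:0, B:1, C:1, D:1

Derivation:
Op 1: add_edge(A, B). Edges now: 1
Op 2: add_edge(A, C). Edges now: 2
Op 3: add_edge(A, D). Edges now: 3
Compute levels (Kahn BFS):
  sources (in-degree 0): A
  process A: level=0
    A->B: in-degree(B)=0, level(B)=1, enqueue
    A->C: in-degree(C)=0, level(C)=1, enqueue
    A->D: in-degree(D)=0, level(D)=1, enqueue
  process B: level=1
  process C: level=1
  process D: level=1
All levels: A:0, B:1, C:1, D:1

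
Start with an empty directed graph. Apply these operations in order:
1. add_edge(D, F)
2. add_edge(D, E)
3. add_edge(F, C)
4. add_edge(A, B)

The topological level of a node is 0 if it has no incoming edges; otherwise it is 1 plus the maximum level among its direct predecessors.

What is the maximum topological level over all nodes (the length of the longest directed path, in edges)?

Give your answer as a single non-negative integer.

Op 1: add_edge(D, F). Edges now: 1
Op 2: add_edge(D, E). Edges now: 2
Op 3: add_edge(F, C). Edges now: 3
Op 4: add_edge(A, B). Edges now: 4
Compute levels (Kahn BFS):
  sources (in-degree 0): A, D
  process A: level=0
    A->B: in-degree(B)=0, level(B)=1, enqueue
  process D: level=0
    D->E: in-degree(E)=0, level(E)=1, enqueue
    D->F: in-degree(F)=0, level(F)=1, enqueue
  process B: level=1
  process E: level=1
  process F: level=1
    F->C: in-degree(C)=0, level(C)=2, enqueue
  process C: level=2
All levels: A:0, B:1, C:2, D:0, E:1, F:1
max level = 2

Answer: 2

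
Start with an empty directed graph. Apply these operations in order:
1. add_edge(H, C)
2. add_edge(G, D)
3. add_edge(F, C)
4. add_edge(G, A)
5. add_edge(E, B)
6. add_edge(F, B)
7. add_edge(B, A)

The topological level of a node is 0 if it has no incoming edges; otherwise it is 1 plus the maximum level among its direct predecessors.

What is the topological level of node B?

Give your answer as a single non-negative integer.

Op 1: add_edge(H, C). Edges now: 1
Op 2: add_edge(G, D). Edges now: 2
Op 3: add_edge(F, C). Edges now: 3
Op 4: add_edge(G, A). Edges now: 4
Op 5: add_edge(E, B). Edges now: 5
Op 6: add_edge(F, B). Edges now: 6
Op 7: add_edge(B, A). Edges now: 7
Compute levels (Kahn BFS):
  sources (in-degree 0): E, F, G, H
  process E: level=0
    E->B: in-degree(B)=1, level(B)>=1
  process F: level=0
    F->B: in-degree(B)=0, level(B)=1, enqueue
    F->C: in-degree(C)=1, level(C)>=1
  process G: level=0
    G->A: in-degree(A)=1, level(A)>=1
    G->D: in-degree(D)=0, level(D)=1, enqueue
  process H: level=0
    H->C: in-degree(C)=0, level(C)=1, enqueue
  process B: level=1
    B->A: in-degree(A)=0, level(A)=2, enqueue
  process D: level=1
  process C: level=1
  process A: level=2
All levels: A:2, B:1, C:1, D:1, E:0, F:0, G:0, H:0
level(B) = 1

Answer: 1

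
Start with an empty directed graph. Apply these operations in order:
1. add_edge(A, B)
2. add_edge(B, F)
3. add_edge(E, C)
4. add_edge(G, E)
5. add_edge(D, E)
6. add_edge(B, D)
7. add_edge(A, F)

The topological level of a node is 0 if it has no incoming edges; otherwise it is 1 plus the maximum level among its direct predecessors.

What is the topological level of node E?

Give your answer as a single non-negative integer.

Answer: 3

Derivation:
Op 1: add_edge(A, B). Edges now: 1
Op 2: add_edge(B, F). Edges now: 2
Op 3: add_edge(E, C). Edges now: 3
Op 4: add_edge(G, E). Edges now: 4
Op 5: add_edge(D, E). Edges now: 5
Op 6: add_edge(B, D). Edges now: 6
Op 7: add_edge(A, F). Edges now: 7
Compute levels (Kahn BFS):
  sources (in-degree 0): A, G
  process A: level=0
    A->B: in-degree(B)=0, level(B)=1, enqueue
    A->F: in-degree(F)=1, level(F)>=1
  process G: level=0
    G->E: in-degree(E)=1, level(E)>=1
  process B: level=1
    B->D: in-degree(D)=0, level(D)=2, enqueue
    B->F: in-degree(F)=0, level(F)=2, enqueue
  process D: level=2
    D->E: in-degree(E)=0, level(E)=3, enqueue
  process F: level=2
  process E: level=3
    E->C: in-degree(C)=0, level(C)=4, enqueue
  process C: level=4
All levels: A:0, B:1, C:4, D:2, E:3, F:2, G:0
level(E) = 3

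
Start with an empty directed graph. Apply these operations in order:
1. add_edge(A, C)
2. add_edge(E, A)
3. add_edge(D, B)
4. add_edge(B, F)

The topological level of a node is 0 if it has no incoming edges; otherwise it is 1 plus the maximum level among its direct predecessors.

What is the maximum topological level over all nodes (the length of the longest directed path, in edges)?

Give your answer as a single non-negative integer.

Op 1: add_edge(A, C). Edges now: 1
Op 2: add_edge(E, A). Edges now: 2
Op 3: add_edge(D, B). Edges now: 3
Op 4: add_edge(B, F). Edges now: 4
Compute levels (Kahn BFS):
  sources (in-degree 0): D, E
  process D: level=0
    D->B: in-degree(B)=0, level(B)=1, enqueue
  process E: level=0
    E->A: in-degree(A)=0, level(A)=1, enqueue
  process B: level=1
    B->F: in-degree(F)=0, level(F)=2, enqueue
  process A: level=1
    A->C: in-degree(C)=0, level(C)=2, enqueue
  process F: level=2
  process C: level=2
All levels: A:1, B:1, C:2, D:0, E:0, F:2
max level = 2

Answer: 2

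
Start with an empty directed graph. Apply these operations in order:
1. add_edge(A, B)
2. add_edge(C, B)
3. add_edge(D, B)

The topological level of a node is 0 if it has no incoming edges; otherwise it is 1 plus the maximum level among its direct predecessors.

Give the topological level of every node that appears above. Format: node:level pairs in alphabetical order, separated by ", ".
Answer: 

Op 1: add_edge(A, B). Edges now: 1
Op 2: add_edge(C, B). Edges now: 2
Op 3: add_edge(D, B). Edges now: 3
Compute levels (Kahn BFS):
  sources (in-degree 0): A, C, D
  process A: level=0
    A->B: in-degree(B)=2, level(B)>=1
  process C: level=0
    C->B: in-degree(B)=1, level(B)>=1
  process D: level=0
    D->B: in-degree(B)=0, level(B)=1, enqueue
  process B: level=1
All levels: A:0, B:1, C:0, D:0

Answer: A:0, B:1, C:0, D:0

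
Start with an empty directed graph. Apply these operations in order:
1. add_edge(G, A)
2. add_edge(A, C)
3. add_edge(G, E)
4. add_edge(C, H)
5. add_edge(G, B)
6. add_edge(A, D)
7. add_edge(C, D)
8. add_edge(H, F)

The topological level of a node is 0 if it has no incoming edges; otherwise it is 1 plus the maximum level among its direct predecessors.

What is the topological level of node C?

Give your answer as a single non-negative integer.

Op 1: add_edge(G, A). Edges now: 1
Op 2: add_edge(A, C). Edges now: 2
Op 3: add_edge(G, E). Edges now: 3
Op 4: add_edge(C, H). Edges now: 4
Op 5: add_edge(G, B). Edges now: 5
Op 6: add_edge(A, D). Edges now: 6
Op 7: add_edge(C, D). Edges now: 7
Op 8: add_edge(H, F). Edges now: 8
Compute levels (Kahn BFS):
  sources (in-degree 0): G
  process G: level=0
    G->A: in-degree(A)=0, level(A)=1, enqueue
    G->B: in-degree(B)=0, level(B)=1, enqueue
    G->E: in-degree(E)=0, level(E)=1, enqueue
  process A: level=1
    A->C: in-degree(C)=0, level(C)=2, enqueue
    A->D: in-degree(D)=1, level(D)>=2
  process B: level=1
  process E: level=1
  process C: level=2
    C->D: in-degree(D)=0, level(D)=3, enqueue
    C->H: in-degree(H)=0, level(H)=3, enqueue
  process D: level=3
  process H: level=3
    H->F: in-degree(F)=0, level(F)=4, enqueue
  process F: level=4
All levels: A:1, B:1, C:2, D:3, E:1, F:4, G:0, H:3
level(C) = 2

Answer: 2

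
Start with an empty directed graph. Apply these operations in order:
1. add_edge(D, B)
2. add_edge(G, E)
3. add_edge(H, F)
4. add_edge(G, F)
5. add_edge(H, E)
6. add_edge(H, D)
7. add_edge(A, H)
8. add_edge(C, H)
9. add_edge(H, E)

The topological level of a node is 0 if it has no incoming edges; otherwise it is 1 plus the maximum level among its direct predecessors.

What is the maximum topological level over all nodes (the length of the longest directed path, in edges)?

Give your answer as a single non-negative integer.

Answer: 3

Derivation:
Op 1: add_edge(D, B). Edges now: 1
Op 2: add_edge(G, E). Edges now: 2
Op 3: add_edge(H, F). Edges now: 3
Op 4: add_edge(G, F). Edges now: 4
Op 5: add_edge(H, E). Edges now: 5
Op 6: add_edge(H, D). Edges now: 6
Op 7: add_edge(A, H). Edges now: 7
Op 8: add_edge(C, H). Edges now: 8
Op 9: add_edge(H, E) (duplicate, no change). Edges now: 8
Compute levels (Kahn BFS):
  sources (in-degree 0): A, C, G
  process A: level=0
    A->H: in-degree(H)=1, level(H)>=1
  process C: level=0
    C->H: in-degree(H)=0, level(H)=1, enqueue
  process G: level=0
    G->E: in-degree(E)=1, level(E)>=1
    G->F: in-degree(F)=1, level(F)>=1
  process H: level=1
    H->D: in-degree(D)=0, level(D)=2, enqueue
    H->E: in-degree(E)=0, level(E)=2, enqueue
    H->F: in-degree(F)=0, level(F)=2, enqueue
  process D: level=2
    D->B: in-degree(B)=0, level(B)=3, enqueue
  process E: level=2
  process F: level=2
  process B: level=3
All levels: A:0, B:3, C:0, D:2, E:2, F:2, G:0, H:1
max level = 3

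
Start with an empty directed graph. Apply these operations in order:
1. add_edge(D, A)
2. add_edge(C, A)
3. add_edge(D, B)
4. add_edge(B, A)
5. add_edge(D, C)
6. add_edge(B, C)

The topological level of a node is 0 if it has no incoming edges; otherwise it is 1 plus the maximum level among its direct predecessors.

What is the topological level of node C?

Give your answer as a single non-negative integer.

Op 1: add_edge(D, A). Edges now: 1
Op 2: add_edge(C, A). Edges now: 2
Op 3: add_edge(D, B). Edges now: 3
Op 4: add_edge(B, A). Edges now: 4
Op 5: add_edge(D, C). Edges now: 5
Op 6: add_edge(B, C). Edges now: 6
Compute levels (Kahn BFS):
  sources (in-degree 0): D
  process D: level=0
    D->A: in-degree(A)=2, level(A)>=1
    D->B: in-degree(B)=0, level(B)=1, enqueue
    D->C: in-degree(C)=1, level(C)>=1
  process B: level=1
    B->A: in-degree(A)=1, level(A)>=2
    B->C: in-degree(C)=0, level(C)=2, enqueue
  process C: level=2
    C->A: in-degree(A)=0, level(A)=3, enqueue
  process A: level=3
All levels: A:3, B:1, C:2, D:0
level(C) = 2

Answer: 2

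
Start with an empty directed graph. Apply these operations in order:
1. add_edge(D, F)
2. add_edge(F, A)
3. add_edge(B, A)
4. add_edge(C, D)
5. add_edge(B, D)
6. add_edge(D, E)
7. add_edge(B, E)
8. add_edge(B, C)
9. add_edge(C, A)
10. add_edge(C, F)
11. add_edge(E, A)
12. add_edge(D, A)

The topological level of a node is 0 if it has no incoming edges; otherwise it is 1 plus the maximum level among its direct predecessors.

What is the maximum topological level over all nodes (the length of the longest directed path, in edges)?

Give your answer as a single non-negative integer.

Answer: 4

Derivation:
Op 1: add_edge(D, F). Edges now: 1
Op 2: add_edge(F, A). Edges now: 2
Op 3: add_edge(B, A). Edges now: 3
Op 4: add_edge(C, D). Edges now: 4
Op 5: add_edge(B, D). Edges now: 5
Op 6: add_edge(D, E). Edges now: 6
Op 7: add_edge(B, E). Edges now: 7
Op 8: add_edge(B, C). Edges now: 8
Op 9: add_edge(C, A). Edges now: 9
Op 10: add_edge(C, F). Edges now: 10
Op 11: add_edge(E, A). Edges now: 11
Op 12: add_edge(D, A). Edges now: 12
Compute levels (Kahn BFS):
  sources (in-degree 0): B
  process B: level=0
    B->A: in-degree(A)=4, level(A)>=1
    B->C: in-degree(C)=0, level(C)=1, enqueue
    B->D: in-degree(D)=1, level(D)>=1
    B->E: in-degree(E)=1, level(E)>=1
  process C: level=1
    C->A: in-degree(A)=3, level(A)>=2
    C->D: in-degree(D)=0, level(D)=2, enqueue
    C->F: in-degree(F)=1, level(F)>=2
  process D: level=2
    D->A: in-degree(A)=2, level(A)>=3
    D->E: in-degree(E)=0, level(E)=3, enqueue
    D->F: in-degree(F)=0, level(F)=3, enqueue
  process E: level=3
    E->A: in-degree(A)=1, level(A)>=4
  process F: level=3
    F->A: in-degree(A)=0, level(A)=4, enqueue
  process A: level=4
All levels: A:4, B:0, C:1, D:2, E:3, F:3
max level = 4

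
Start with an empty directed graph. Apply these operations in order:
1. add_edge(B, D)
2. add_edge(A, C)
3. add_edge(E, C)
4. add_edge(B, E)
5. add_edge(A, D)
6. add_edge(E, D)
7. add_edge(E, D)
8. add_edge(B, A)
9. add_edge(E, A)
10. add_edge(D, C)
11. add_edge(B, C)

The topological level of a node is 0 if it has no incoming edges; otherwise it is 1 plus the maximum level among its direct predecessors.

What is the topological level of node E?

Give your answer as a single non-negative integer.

Op 1: add_edge(B, D). Edges now: 1
Op 2: add_edge(A, C). Edges now: 2
Op 3: add_edge(E, C). Edges now: 3
Op 4: add_edge(B, E). Edges now: 4
Op 5: add_edge(A, D). Edges now: 5
Op 6: add_edge(E, D). Edges now: 6
Op 7: add_edge(E, D) (duplicate, no change). Edges now: 6
Op 8: add_edge(B, A). Edges now: 7
Op 9: add_edge(E, A). Edges now: 8
Op 10: add_edge(D, C). Edges now: 9
Op 11: add_edge(B, C). Edges now: 10
Compute levels (Kahn BFS):
  sources (in-degree 0): B
  process B: level=0
    B->A: in-degree(A)=1, level(A)>=1
    B->C: in-degree(C)=3, level(C)>=1
    B->D: in-degree(D)=2, level(D)>=1
    B->E: in-degree(E)=0, level(E)=1, enqueue
  process E: level=1
    E->A: in-degree(A)=0, level(A)=2, enqueue
    E->C: in-degree(C)=2, level(C)>=2
    E->D: in-degree(D)=1, level(D)>=2
  process A: level=2
    A->C: in-degree(C)=1, level(C)>=3
    A->D: in-degree(D)=0, level(D)=3, enqueue
  process D: level=3
    D->C: in-degree(C)=0, level(C)=4, enqueue
  process C: level=4
All levels: A:2, B:0, C:4, D:3, E:1
level(E) = 1

Answer: 1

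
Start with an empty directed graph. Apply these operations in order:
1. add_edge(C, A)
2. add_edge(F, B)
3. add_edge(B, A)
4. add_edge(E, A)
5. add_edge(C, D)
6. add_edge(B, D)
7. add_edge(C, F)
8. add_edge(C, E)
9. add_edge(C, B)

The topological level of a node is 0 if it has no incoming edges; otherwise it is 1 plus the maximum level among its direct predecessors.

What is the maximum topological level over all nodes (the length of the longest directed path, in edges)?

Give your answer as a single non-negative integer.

Op 1: add_edge(C, A). Edges now: 1
Op 2: add_edge(F, B). Edges now: 2
Op 3: add_edge(B, A). Edges now: 3
Op 4: add_edge(E, A). Edges now: 4
Op 5: add_edge(C, D). Edges now: 5
Op 6: add_edge(B, D). Edges now: 6
Op 7: add_edge(C, F). Edges now: 7
Op 8: add_edge(C, E). Edges now: 8
Op 9: add_edge(C, B). Edges now: 9
Compute levels (Kahn BFS):
  sources (in-degree 0): C
  process C: level=0
    C->A: in-degree(A)=2, level(A)>=1
    C->B: in-degree(B)=1, level(B)>=1
    C->D: in-degree(D)=1, level(D)>=1
    C->E: in-degree(E)=0, level(E)=1, enqueue
    C->F: in-degree(F)=0, level(F)=1, enqueue
  process E: level=1
    E->A: in-degree(A)=1, level(A)>=2
  process F: level=1
    F->B: in-degree(B)=0, level(B)=2, enqueue
  process B: level=2
    B->A: in-degree(A)=0, level(A)=3, enqueue
    B->D: in-degree(D)=0, level(D)=3, enqueue
  process A: level=3
  process D: level=3
All levels: A:3, B:2, C:0, D:3, E:1, F:1
max level = 3

Answer: 3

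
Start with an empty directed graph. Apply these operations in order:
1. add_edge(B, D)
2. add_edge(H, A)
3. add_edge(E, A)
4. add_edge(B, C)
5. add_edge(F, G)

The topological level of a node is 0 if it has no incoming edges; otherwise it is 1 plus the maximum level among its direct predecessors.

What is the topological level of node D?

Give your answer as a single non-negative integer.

Op 1: add_edge(B, D). Edges now: 1
Op 2: add_edge(H, A). Edges now: 2
Op 3: add_edge(E, A). Edges now: 3
Op 4: add_edge(B, C). Edges now: 4
Op 5: add_edge(F, G). Edges now: 5
Compute levels (Kahn BFS):
  sources (in-degree 0): B, E, F, H
  process B: level=0
    B->C: in-degree(C)=0, level(C)=1, enqueue
    B->D: in-degree(D)=0, level(D)=1, enqueue
  process E: level=0
    E->A: in-degree(A)=1, level(A)>=1
  process F: level=0
    F->G: in-degree(G)=0, level(G)=1, enqueue
  process H: level=0
    H->A: in-degree(A)=0, level(A)=1, enqueue
  process C: level=1
  process D: level=1
  process G: level=1
  process A: level=1
All levels: A:1, B:0, C:1, D:1, E:0, F:0, G:1, H:0
level(D) = 1

Answer: 1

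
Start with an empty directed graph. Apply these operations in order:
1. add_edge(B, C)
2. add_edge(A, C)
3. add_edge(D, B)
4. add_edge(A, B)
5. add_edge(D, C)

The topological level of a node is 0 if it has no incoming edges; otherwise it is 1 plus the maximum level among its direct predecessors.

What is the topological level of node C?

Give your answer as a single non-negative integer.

Op 1: add_edge(B, C). Edges now: 1
Op 2: add_edge(A, C). Edges now: 2
Op 3: add_edge(D, B). Edges now: 3
Op 4: add_edge(A, B). Edges now: 4
Op 5: add_edge(D, C). Edges now: 5
Compute levels (Kahn BFS):
  sources (in-degree 0): A, D
  process A: level=0
    A->B: in-degree(B)=1, level(B)>=1
    A->C: in-degree(C)=2, level(C)>=1
  process D: level=0
    D->B: in-degree(B)=0, level(B)=1, enqueue
    D->C: in-degree(C)=1, level(C)>=1
  process B: level=1
    B->C: in-degree(C)=0, level(C)=2, enqueue
  process C: level=2
All levels: A:0, B:1, C:2, D:0
level(C) = 2

Answer: 2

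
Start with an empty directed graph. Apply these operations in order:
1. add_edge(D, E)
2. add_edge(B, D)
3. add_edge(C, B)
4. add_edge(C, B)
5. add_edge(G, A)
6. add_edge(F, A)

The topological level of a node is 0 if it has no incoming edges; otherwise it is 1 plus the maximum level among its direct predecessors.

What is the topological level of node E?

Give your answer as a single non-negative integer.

Answer: 3

Derivation:
Op 1: add_edge(D, E). Edges now: 1
Op 2: add_edge(B, D). Edges now: 2
Op 3: add_edge(C, B). Edges now: 3
Op 4: add_edge(C, B) (duplicate, no change). Edges now: 3
Op 5: add_edge(G, A). Edges now: 4
Op 6: add_edge(F, A). Edges now: 5
Compute levels (Kahn BFS):
  sources (in-degree 0): C, F, G
  process C: level=0
    C->B: in-degree(B)=0, level(B)=1, enqueue
  process F: level=0
    F->A: in-degree(A)=1, level(A)>=1
  process G: level=0
    G->A: in-degree(A)=0, level(A)=1, enqueue
  process B: level=1
    B->D: in-degree(D)=0, level(D)=2, enqueue
  process A: level=1
  process D: level=2
    D->E: in-degree(E)=0, level(E)=3, enqueue
  process E: level=3
All levels: A:1, B:1, C:0, D:2, E:3, F:0, G:0
level(E) = 3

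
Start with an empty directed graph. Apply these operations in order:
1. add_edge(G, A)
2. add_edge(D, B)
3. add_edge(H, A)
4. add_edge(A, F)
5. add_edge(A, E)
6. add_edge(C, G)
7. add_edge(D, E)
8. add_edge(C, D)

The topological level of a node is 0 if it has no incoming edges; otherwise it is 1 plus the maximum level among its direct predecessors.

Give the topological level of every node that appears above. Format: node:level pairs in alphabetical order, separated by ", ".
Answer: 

Op 1: add_edge(G, A). Edges now: 1
Op 2: add_edge(D, B). Edges now: 2
Op 3: add_edge(H, A). Edges now: 3
Op 4: add_edge(A, F). Edges now: 4
Op 5: add_edge(A, E). Edges now: 5
Op 6: add_edge(C, G). Edges now: 6
Op 7: add_edge(D, E). Edges now: 7
Op 8: add_edge(C, D). Edges now: 8
Compute levels (Kahn BFS):
  sources (in-degree 0): C, H
  process C: level=0
    C->D: in-degree(D)=0, level(D)=1, enqueue
    C->G: in-degree(G)=0, level(G)=1, enqueue
  process H: level=0
    H->A: in-degree(A)=1, level(A)>=1
  process D: level=1
    D->B: in-degree(B)=0, level(B)=2, enqueue
    D->E: in-degree(E)=1, level(E)>=2
  process G: level=1
    G->A: in-degree(A)=0, level(A)=2, enqueue
  process B: level=2
  process A: level=2
    A->E: in-degree(E)=0, level(E)=3, enqueue
    A->F: in-degree(F)=0, level(F)=3, enqueue
  process E: level=3
  process F: level=3
All levels: A:2, B:2, C:0, D:1, E:3, F:3, G:1, H:0

Answer: A:2, B:2, C:0, D:1, E:3, F:3, G:1, H:0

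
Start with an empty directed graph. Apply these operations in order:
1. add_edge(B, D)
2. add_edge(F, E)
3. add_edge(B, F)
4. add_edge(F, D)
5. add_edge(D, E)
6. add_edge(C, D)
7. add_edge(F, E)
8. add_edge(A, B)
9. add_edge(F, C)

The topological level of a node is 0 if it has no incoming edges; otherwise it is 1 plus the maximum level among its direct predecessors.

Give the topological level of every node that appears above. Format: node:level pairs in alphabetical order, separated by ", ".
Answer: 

Op 1: add_edge(B, D). Edges now: 1
Op 2: add_edge(F, E). Edges now: 2
Op 3: add_edge(B, F). Edges now: 3
Op 4: add_edge(F, D). Edges now: 4
Op 5: add_edge(D, E). Edges now: 5
Op 6: add_edge(C, D). Edges now: 6
Op 7: add_edge(F, E) (duplicate, no change). Edges now: 6
Op 8: add_edge(A, B). Edges now: 7
Op 9: add_edge(F, C). Edges now: 8
Compute levels (Kahn BFS):
  sources (in-degree 0): A
  process A: level=0
    A->B: in-degree(B)=0, level(B)=1, enqueue
  process B: level=1
    B->D: in-degree(D)=2, level(D)>=2
    B->F: in-degree(F)=0, level(F)=2, enqueue
  process F: level=2
    F->C: in-degree(C)=0, level(C)=3, enqueue
    F->D: in-degree(D)=1, level(D)>=3
    F->E: in-degree(E)=1, level(E)>=3
  process C: level=3
    C->D: in-degree(D)=0, level(D)=4, enqueue
  process D: level=4
    D->E: in-degree(E)=0, level(E)=5, enqueue
  process E: level=5
All levels: A:0, B:1, C:3, D:4, E:5, F:2

Answer: A:0, B:1, C:3, D:4, E:5, F:2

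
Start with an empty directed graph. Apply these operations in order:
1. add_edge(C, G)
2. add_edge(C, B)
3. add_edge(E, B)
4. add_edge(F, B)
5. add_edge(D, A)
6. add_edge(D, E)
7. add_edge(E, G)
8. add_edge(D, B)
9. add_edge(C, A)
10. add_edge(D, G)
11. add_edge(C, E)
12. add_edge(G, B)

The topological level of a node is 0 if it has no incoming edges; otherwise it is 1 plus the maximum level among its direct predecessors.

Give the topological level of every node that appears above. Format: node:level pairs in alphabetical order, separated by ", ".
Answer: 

Answer: A:1, B:3, C:0, D:0, E:1, F:0, G:2

Derivation:
Op 1: add_edge(C, G). Edges now: 1
Op 2: add_edge(C, B). Edges now: 2
Op 3: add_edge(E, B). Edges now: 3
Op 4: add_edge(F, B). Edges now: 4
Op 5: add_edge(D, A). Edges now: 5
Op 6: add_edge(D, E). Edges now: 6
Op 7: add_edge(E, G). Edges now: 7
Op 8: add_edge(D, B). Edges now: 8
Op 9: add_edge(C, A). Edges now: 9
Op 10: add_edge(D, G). Edges now: 10
Op 11: add_edge(C, E). Edges now: 11
Op 12: add_edge(G, B). Edges now: 12
Compute levels (Kahn BFS):
  sources (in-degree 0): C, D, F
  process C: level=0
    C->A: in-degree(A)=1, level(A)>=1
    C->B: in-degree(B)=4, level(B)>=1
    C->E: in-degree(E)=1, level(E)>=1
    C->G: in-degree(G)=2, level(G)>=1
  process D: level=0
    D->A: in-degree(A)=0, level(A)=1, enqueue
    D->B: in-degree(B)=3, level(B)>=1
    D->E: in-degree(E)=0, level(E)=1, enqueue
    D->G: in-degree(G)=1, level(G)>=1
  process F: level=0
    F->B: in-degree(B)=2, level(B)>=1
  process A: level=1
  process E: level=1
    E->B: in-degree(B)=1, level(B)>=2
    E->G: in-degree(G)=0, level(G)=2, enqueue
  process G: level=2
    G->B: in-degree(B)=0, level(B)=3, enqueue
  process B: level=3
All levels: A:1, B:3, C:0, D:0, E:1, F:0, G:2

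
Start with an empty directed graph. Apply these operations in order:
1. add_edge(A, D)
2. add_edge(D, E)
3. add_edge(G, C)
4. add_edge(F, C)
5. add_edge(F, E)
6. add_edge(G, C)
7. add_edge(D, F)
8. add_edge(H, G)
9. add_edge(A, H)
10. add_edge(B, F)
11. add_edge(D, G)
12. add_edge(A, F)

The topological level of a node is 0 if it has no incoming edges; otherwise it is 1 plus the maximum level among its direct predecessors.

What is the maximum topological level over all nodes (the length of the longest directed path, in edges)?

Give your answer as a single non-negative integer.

Answer: 3

Derivation:
Op 1: add_edge(A, D). Edges now: 1
Op 2: add_edge(D, E). Edges now: 2
Op 3: add_edge(G, C). Edges now: 3
Op 4: add_edge(F, C). Edges now: 4
Op 5: add_edge(F, E). Edges now: 5
Op 6: add_edge(G, C) (duplicate, no change). Edges now: 5
Op 7: add_edge(D, F). Edges now: 6
Op 8: add_edge(H, G). Edges now: 7
Op 9: add_edge(A, H). Edges now: 8
Op 10: add_edge(B, F). Edges now: 9
Op 11: add_edge(D, G). Edges now: 10
Op 12: add_edge(A, F). Edges now: 11
Compute levels (Kahn BFS):
  sources (in-degree 0): A, B
  process A: level=0
    A->D: in-degree(D)=0, level(D)=1, enqueue
    A->F: in-degree(F)=2, level(F)>=1
    A->H: in-degree(H)=0, level(H)=1, enqueue
  process B: level=0
    B->F: in-degree(F)=1, level(F)>=1
  process D: level=1
    D->E: in-degree(E)=1, level(E)>=2
    D->F: in-degree(F)=0, level(F)=2, enqueue
    D->G: in-degree(G)=1, level(G)>=2
  process H: level=1
    H->G: in-degree(G)=0, level(G)=2, enqueue
  process F: level=2
    F->C: in-degree(C)=1, level(C)>=3
    F->E: in-degree(E)=0, level(E)=3, enqueue
  process G: level=2
    G->C: in-degree(C)=0, level(C)=3, enqueue
  process E: level=3
  process C: level=3
All levels: A:0, B:0, C:3, D:1, E:3, F:2, G:2, H:1
max level = 3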